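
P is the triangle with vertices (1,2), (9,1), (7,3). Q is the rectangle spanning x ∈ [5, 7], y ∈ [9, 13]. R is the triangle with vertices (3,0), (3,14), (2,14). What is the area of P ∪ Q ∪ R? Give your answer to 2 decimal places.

By inclusion–exclusion:
Individual areas: |P| = 7, |Q| = 8, |R| = 7.
|P∩Q| = 0.
|P∩R| = 0.0818.
|Q∩R| = 0.
|P∩Q∩R| = 0.
|P ∪ Q ∪ R| = 22 − 0.0818 + 0 = 21.92.

21.92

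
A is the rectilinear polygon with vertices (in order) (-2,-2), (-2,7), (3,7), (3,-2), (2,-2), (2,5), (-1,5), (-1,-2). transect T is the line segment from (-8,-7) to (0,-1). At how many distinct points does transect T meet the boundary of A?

2

The segment meets the boundary at (-1,-1.75), (-1.333,-2).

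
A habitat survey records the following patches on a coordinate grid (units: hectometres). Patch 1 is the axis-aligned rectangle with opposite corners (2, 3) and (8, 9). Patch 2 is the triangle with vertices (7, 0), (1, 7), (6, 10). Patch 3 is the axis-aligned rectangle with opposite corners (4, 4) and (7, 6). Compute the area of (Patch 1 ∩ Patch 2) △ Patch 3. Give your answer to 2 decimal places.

17.33

|Patch 1 ∩ Patch 2| = 21.3262.
|(Patch 1 ∩ Patch 2) ∩ Patch 3| = 5.
|(Patch 1 ∩ Patch 2) △ Patch 3| = 21.3262 + 6 − 10 = 17.33.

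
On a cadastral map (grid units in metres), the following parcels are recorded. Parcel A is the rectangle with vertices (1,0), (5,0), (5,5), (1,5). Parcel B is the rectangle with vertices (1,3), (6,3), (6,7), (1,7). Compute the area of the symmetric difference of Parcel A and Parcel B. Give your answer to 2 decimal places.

24.00

|Parcel A∩Parcel B|: x∈[1,5], y∈[3,5] → 4·2 = 8.
|Parcel A △ Parcel B| = |Parcel A| + |Parcel B| − 2·|Parcel A∩Parcel B| = 20 + 20 − 16 = 24.00.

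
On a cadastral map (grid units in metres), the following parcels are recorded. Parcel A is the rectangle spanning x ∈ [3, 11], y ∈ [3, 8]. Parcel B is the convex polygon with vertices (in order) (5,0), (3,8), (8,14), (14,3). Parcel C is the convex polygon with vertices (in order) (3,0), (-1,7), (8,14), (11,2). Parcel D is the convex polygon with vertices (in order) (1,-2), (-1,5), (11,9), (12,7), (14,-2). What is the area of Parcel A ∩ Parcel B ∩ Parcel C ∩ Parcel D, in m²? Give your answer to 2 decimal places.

The intersection is the polygon with vertices (3.385,6.462), (8,8), (9.5,8), (10.75,3), (4.25,3).
By the shoelace formula its area is 28.65.

28.65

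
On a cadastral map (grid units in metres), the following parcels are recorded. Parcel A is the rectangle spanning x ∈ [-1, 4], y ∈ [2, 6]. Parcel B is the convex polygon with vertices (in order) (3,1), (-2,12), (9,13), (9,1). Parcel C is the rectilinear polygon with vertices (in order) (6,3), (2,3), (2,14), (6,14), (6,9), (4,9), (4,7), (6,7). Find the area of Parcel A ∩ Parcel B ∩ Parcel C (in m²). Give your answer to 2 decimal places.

5.99

The intersection is the polygon with vertices (4,3), (2.091,3), (2,3.2), (2,6), (4,6).
By the shoelace formula its area is 5.99.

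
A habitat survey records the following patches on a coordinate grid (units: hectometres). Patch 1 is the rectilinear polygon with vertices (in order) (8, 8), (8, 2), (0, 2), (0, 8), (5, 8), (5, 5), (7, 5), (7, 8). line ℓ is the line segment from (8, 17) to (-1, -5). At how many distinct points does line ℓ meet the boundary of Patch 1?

The segment meets the boundary at (1.864,2), (4.318,8).

2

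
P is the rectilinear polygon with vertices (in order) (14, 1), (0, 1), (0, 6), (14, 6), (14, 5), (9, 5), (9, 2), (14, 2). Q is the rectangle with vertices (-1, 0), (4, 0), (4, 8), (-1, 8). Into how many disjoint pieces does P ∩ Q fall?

1

P ∩ Q is a single connected region.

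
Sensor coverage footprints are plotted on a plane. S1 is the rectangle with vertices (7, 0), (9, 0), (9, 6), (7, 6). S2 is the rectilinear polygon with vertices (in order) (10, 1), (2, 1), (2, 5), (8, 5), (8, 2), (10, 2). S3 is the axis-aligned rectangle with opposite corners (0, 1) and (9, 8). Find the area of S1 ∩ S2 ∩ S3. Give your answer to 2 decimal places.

5.00

The intersection is the polygon with vertices (7,1), (7,5), (8,5), (8,2), (9,2), (9,1).
By the shoelace formula its area is 5.00.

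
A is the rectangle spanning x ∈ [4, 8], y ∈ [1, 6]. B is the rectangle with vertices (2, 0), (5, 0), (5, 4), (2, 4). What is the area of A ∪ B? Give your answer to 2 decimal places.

By inclusion–exclusion:
Individual areas: |A| = 20, |B| = 12.
|A∩B|: x∈[4,5], y∈[1,4] → 1·3 = 3.
|A ∪ B| = 32 − 3 = 29.00.

29.00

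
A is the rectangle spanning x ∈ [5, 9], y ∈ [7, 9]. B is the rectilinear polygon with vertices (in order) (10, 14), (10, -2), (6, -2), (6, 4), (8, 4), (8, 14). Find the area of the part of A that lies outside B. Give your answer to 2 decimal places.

|A| = 8, |A∩B| = 2.
|A ∖ B| = |A| − |A∩B| = 8 − 2 = 6.00.

6.00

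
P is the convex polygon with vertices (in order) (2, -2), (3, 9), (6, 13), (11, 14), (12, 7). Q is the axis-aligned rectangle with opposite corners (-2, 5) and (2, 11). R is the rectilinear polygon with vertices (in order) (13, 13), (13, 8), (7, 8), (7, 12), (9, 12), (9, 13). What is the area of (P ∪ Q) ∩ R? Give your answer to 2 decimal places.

20.50

The region (P ∪ Q) ∩ R is the polygon with vertices (11.857,8), (7,8), (7,12), (9,12), (9,13), (11.143,13).
By the shoelace formula its area is 20.50.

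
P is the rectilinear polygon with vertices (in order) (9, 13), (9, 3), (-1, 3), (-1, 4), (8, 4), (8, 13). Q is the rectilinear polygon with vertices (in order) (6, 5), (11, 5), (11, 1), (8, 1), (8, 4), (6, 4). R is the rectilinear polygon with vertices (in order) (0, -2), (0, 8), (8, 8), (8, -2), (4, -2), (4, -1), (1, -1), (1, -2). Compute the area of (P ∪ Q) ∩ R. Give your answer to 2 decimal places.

|P ∪ Q| = 31.
|(P ∪ Q) ∩ R| = 10.00.

10.00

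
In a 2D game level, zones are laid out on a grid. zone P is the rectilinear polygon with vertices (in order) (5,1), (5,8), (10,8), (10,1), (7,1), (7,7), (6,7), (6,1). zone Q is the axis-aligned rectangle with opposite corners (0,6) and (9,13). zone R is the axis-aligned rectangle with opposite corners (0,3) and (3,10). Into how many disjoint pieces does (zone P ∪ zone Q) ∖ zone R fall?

(zone P ∪ zone Q) ∖ zone R is a single connected region.

1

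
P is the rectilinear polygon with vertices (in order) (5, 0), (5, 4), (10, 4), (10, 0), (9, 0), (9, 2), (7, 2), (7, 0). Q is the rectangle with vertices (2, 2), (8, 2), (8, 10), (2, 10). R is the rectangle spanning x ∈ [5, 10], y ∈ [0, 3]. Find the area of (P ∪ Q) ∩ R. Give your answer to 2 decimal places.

11.00

|P ∪ Q| = 58.
|(P ∪ Q) ∩ R| = 11.00.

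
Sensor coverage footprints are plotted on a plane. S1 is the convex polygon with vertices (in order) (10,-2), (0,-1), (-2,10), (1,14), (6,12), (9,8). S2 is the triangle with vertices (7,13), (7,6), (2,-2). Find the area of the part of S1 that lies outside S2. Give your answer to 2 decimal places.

|S1| = 140, |S1∩S2| = 16.7868.
|S1 ∖ S2| = |S1| − |S1∩S2| = 140 − 16.7868 = 123.21.

123.21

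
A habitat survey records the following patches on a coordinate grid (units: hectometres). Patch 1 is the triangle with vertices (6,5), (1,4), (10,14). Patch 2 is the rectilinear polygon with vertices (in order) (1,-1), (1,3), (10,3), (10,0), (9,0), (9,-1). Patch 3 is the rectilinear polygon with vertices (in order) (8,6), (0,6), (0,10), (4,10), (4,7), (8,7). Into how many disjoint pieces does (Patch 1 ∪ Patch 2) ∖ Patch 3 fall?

(Patch 1 ∪ Patch 2) ∖ Patch 3 splits into 3 disjoint pieces (area 5.9222, area 11.1111, area 35).

3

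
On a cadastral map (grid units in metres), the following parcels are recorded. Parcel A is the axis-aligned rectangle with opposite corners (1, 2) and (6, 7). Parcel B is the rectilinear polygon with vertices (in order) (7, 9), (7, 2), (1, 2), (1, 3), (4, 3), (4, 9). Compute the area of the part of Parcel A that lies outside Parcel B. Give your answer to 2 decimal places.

12.00

|Parcel A| = 25, |Parcel A∩Parcel B| = 13.
|Parcel A ∖ Parcel B| = |Parcel A| − |Parcel A∩Parcel B| = 25 − 13 = 12.00.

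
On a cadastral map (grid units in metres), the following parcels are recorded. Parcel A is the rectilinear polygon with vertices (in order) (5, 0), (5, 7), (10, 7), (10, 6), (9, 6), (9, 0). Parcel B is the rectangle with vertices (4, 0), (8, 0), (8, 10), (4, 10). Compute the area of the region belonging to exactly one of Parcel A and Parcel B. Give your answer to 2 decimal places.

|Parcel A| = 29, |Parcel B| = 40, |Parcel A∩Parcel B| = 21.
|Parcel A △ Parcel B| = |Parcel A| + |Parcel B| − 2·|Parcel A∩Parcel B| = 29 + 40 − 42 = 27.00.

27.00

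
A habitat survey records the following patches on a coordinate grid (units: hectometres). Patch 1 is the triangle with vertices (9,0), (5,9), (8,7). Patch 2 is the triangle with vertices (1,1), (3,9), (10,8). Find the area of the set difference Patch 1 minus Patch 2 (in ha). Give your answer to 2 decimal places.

5.32

|Patch 1| = 9.5, |Patch 1∩Patch 2| = 4.181.
|Patch 1 ∖ Patch 2| = |Patch 1| − |Patch 1∩Patch 2| = 9.5 − 4.181 = 5.32.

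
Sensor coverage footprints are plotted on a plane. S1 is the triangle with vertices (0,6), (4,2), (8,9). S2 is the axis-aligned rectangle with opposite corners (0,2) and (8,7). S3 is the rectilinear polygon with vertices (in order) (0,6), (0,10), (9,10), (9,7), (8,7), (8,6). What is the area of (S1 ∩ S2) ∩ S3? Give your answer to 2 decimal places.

5.24

The region (S1 ∩ S2) ∩ S3 is the polygon with vertices (2.667,7), (6.857,7), (6.286,6), (0,6).
By the shoelace formula its area is 5.24.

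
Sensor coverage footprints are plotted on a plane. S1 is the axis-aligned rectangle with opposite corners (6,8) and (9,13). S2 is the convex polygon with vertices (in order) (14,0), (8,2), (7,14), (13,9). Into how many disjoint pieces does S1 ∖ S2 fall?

S1 ∖ S2 splits into 2 disjoint pieces (area 0.2667, area 6.4583).

2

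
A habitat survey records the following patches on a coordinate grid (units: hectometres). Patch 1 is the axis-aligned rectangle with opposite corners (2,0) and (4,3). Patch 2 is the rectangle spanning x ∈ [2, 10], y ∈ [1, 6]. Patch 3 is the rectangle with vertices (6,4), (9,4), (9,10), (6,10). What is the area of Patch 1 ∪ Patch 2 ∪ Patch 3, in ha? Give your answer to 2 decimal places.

By inclusion–exclusion:
Individual areas: |Patch 1| = 6, |Patch 2| = 40, |Patch 3| = 18.
|Patch 1∩Patch 2|: x∈[2,4], y∈[1,3] → 2·2 = 4.
|Patch 1∩Patch 3| = 0 (no overlap).
|Patch 2∩Patch 3|: x∈[6,9], y∈[4,6] → 3·2 = 6.
|Patch 1∩Patch 2∩Patch 3| = 0.
|Patch 1 ∪ Patch 2 ∪ Patch 3| = 64 − 10 + 0 = 54.00.

54.00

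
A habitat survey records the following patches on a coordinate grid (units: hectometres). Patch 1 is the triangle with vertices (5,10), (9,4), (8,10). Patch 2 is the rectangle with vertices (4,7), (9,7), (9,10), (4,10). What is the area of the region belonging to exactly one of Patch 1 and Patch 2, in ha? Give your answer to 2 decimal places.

10.50

|Patch 1| = 9, |Patch 2| = 15, |Patch 1∩Patch 2| = 6.75.
|Patch 1 △ Patch 2| = |Patch 1| + |Patch 2| − 2·|Patch 1∩Patch 2| = 9 + 15 − 13.5 = 10.50.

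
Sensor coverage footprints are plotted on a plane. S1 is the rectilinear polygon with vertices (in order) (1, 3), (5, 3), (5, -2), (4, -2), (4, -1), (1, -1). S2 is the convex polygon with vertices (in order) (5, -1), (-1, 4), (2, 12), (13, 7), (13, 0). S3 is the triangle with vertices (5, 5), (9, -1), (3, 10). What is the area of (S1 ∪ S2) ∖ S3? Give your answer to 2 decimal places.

|S1 ∪ S2| = 131.1667.
|(S1 ∪ S2) ∩ S3| = 3.9869.
|(S1 ∪ S2) ∖ S3| = 131.1667 − 3.9869 = 127.18.

127.18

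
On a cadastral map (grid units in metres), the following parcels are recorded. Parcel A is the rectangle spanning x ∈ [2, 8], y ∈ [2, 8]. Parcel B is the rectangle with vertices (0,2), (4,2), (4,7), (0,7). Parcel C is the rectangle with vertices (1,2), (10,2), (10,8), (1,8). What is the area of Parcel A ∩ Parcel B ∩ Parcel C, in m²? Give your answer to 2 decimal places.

10.00

The intersection is the polygon with vertices (4,7), (4,2), (2,2), (2,7).
By the shoelace formula its area is 10.00.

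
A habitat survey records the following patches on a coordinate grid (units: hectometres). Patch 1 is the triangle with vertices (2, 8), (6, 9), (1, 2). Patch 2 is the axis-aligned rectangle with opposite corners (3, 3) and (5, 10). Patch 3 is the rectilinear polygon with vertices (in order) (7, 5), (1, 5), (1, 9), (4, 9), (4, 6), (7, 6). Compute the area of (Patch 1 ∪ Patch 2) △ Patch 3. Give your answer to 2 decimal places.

|Patch 1 ∪ Patch 2| = 20.9.
|(Patch 1 ∪ Patch 2) ∩ Patch 3| = 8.875.
|(Patch 1 ∪ Patch 2) △ Patch 3| = 20.9 + 15 − 17.75 = 18.15.

18.15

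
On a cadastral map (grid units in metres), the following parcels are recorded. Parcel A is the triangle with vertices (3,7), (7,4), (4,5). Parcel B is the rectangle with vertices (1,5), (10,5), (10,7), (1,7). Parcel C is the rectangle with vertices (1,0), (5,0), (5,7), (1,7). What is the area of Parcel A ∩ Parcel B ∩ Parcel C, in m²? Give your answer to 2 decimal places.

1.50

The intersection is the polygon with vertices (4,5), (3,7), (5,5.5), (5,5).
By the shoelace formula its area is 1.50.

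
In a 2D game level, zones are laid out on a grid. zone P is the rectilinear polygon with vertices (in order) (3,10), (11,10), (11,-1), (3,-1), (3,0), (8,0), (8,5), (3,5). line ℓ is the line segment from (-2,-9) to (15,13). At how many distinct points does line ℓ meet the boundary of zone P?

The segment meets the boundary at (11,7.824), (8,3.941), (4.955,0), (4.182,-1).

4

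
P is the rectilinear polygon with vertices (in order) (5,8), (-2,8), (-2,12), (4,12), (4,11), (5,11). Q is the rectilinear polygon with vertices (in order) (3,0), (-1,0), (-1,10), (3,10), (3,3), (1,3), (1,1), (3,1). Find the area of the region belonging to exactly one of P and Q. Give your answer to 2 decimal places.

47.00

|P| = 27, |Q| = 36, |P∩Q| = 8.
|P △ Q| = |P| + |Q| − 2·|P∩Q| = 27 + 36 − 16 = 47.00.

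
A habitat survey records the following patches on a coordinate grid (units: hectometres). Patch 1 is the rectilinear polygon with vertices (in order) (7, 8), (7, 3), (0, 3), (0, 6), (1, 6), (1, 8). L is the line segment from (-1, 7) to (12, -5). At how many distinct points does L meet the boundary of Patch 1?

2

The segment meets the boundary at (3.333,3), (0.083,6).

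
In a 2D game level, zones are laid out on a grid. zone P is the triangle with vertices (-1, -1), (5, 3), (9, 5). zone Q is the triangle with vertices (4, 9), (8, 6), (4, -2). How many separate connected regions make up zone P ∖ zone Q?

zone P ∖ zone Q splits into 2 disjoint pieces (area 0.8333, area 0.2143).

2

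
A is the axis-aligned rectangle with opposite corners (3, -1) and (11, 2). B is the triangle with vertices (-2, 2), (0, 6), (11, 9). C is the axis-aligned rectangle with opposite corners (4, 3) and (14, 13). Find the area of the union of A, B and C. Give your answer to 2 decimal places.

By inclusion–exclusion:
Individual areas: |A| = 24, |B| = 19, |C| = 100.
|A∩B| = 0.
|A∩C| = 0 (no overlap).
|B∩C| = 6.5105.
|A∩B∩C| = 0.
|A ∪ B ∪ C| = 143 − 6.5105 + 0 = 136.49.

136.49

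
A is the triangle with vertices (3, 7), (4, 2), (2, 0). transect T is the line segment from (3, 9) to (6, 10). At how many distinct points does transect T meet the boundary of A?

0

The segment lies entirely outside A and never meets its boundary.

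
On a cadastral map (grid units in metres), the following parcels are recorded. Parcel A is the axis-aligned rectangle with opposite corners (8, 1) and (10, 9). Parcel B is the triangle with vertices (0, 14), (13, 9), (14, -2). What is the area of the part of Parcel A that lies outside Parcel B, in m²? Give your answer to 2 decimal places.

5.43

|Parcel A| = 16, |Parcel A∩Parcel B| = 10.5714.
|Parcel A ∖ Parcel B| = |Parcel A| − |Parcel A∩Parcel B| = 16 − 10.5714 = 5.43.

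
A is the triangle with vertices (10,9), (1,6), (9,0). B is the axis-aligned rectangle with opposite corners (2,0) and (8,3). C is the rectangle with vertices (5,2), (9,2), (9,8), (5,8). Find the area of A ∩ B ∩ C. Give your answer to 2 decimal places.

2.33

The intersection is the polygon with vertices (8,3), (8,2), (6.333,2), (5,3).
By the shoelace formula its area is 2.33.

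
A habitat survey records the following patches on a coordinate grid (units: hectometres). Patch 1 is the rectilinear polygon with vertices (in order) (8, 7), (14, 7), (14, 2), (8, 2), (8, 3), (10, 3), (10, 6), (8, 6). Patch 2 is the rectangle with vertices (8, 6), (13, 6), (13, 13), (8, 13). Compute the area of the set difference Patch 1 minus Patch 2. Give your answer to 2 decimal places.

19.00

|Patch 1| = 24, |Patch 1∩Patch 2| = 5.
|Patch 1 ∖ Patch 2| = |Patch 1| − |Patch 1∩Patch 2| = 24 − 5 = 19.00.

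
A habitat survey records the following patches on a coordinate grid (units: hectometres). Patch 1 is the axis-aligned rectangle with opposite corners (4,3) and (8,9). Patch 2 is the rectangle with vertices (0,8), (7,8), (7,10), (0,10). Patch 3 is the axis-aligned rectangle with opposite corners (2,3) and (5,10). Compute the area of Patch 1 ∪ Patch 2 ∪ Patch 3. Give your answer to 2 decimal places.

By inclusion–exclusion:
Individual areas: |Patch 1| = 24, |Patch 2| = 14, |Patch 3| = 21.
|Patch 1∩Patch 2|: x∈[4,7], y∈[8,9] → 3·1 = 3.
|Patch 1∩Patch 3|: x∈[4,5], y∈[3,9] → 1·6 = 6.
|Patch 2∩Patch 3|: x∈[2,5], y∈[8,10] → 3·2 = 6.
|Patch 1∩Patch 2∩Patch 3| = 1.
|Patch 1 ∪ Patch 2 ∪ Patch 3| = 59 − 15 + 1 = 45.00.

45.00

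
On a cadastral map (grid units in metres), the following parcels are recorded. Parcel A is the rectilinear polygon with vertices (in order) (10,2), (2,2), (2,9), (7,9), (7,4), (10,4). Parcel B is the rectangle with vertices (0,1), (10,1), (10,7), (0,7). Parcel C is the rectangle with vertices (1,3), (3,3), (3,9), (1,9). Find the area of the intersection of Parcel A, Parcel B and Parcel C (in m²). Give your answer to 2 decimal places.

The intersection is the polygon with vertices (2,7), (3,7), (3,3), (2,3).
By the shoelace formula its area is 4.00.

4.00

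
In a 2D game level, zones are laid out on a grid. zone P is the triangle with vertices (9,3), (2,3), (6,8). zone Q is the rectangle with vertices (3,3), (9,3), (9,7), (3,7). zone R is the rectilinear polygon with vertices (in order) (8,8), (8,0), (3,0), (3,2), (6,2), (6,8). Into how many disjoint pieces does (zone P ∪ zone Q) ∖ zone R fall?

2

(zone P ∪ zone Q) ∖ zone R splits into 2 disjoint pieces (area 13.025, area 4).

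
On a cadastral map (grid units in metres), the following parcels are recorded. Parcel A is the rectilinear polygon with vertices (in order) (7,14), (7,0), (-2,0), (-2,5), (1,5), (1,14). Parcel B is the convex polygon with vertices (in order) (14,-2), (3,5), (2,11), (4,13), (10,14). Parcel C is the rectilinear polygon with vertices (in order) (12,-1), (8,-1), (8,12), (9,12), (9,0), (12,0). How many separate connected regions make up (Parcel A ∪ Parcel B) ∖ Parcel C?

1

(Parcel A ∪ Parcel B) ∖ Parcel C is a single connected region.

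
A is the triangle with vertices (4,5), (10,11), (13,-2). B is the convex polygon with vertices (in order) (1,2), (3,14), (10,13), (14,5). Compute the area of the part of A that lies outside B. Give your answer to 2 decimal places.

|A| = 48, |A∩B| = 30.3028.
|A ∖ B| = |A| − |A∩B| = 48 − 30.3028 = 17.70.

17.70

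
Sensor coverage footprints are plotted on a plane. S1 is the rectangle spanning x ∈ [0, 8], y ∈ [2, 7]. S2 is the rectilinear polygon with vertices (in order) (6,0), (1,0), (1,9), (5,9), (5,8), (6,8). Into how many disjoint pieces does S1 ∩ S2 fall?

1

S1 ∩ S2 is a single connected region.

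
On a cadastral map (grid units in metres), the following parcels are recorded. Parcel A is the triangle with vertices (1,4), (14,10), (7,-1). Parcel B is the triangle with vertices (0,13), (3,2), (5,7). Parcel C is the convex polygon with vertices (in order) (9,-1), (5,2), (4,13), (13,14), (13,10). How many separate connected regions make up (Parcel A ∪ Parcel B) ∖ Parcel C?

2

(Parcel A ∪ Parcel B) ∖ Parcel C splits into 2 disjoint pieces (area 28.0876, area 1.556).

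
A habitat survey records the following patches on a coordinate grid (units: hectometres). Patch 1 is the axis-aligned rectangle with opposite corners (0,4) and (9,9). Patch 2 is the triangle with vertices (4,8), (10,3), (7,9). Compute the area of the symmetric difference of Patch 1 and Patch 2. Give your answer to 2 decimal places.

|Patch 1| = 45, |Patch 2| = 10.5, |Patch 1∩Patch 2| = 9.9.
|Patch 1 △ Patch 2| = |Patch 1| + |Patch 2| − 2·|Patch 1∩Patch 2| = 45 + 10.5 − 19.8 = 35.70.

35.70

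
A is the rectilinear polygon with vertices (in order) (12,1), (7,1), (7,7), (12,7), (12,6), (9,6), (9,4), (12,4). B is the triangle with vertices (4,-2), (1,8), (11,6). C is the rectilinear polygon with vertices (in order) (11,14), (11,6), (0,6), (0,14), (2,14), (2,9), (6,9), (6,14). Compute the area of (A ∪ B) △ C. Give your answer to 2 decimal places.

|A ∪ B| = 62.5071.
|(A ∪ B) ∩ C| = 11.8.
|(A ∪ B) △ C| = 62.5071 + 68 − 23.6 = 106.91.

106.91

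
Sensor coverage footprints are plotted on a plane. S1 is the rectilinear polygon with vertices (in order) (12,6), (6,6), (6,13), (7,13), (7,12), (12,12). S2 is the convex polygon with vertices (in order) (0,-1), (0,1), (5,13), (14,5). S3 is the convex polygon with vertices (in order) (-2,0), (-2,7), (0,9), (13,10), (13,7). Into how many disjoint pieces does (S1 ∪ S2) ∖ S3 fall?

(S1 ∪ S2) ∖ S3 splits into 2 disjoint pieces (area 20.7919, area 28.5557).

2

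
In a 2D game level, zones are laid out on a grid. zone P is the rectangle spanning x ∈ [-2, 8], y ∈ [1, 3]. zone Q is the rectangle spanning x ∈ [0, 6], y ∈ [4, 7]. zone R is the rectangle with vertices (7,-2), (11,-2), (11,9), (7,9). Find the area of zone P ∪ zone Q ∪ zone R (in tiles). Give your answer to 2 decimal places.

80.00

By inclusion–exclusion:
Individual areas: |zone P| = 20, |zone Q| = 18, |zone R| = 44.
|zone P∩zone Q| = 0 (no overlap).
|zone P∩zone R|: x∈[7,8], y∈[1,3] → 1·2 = 2.
|zone Q∩zone R| = 0 (no overlap).
|zone P∩zone Q∩zone R| = 0.
|zone P ∪ zone Q ∪ zone R| = 82 − 2 + 0 = 80.00.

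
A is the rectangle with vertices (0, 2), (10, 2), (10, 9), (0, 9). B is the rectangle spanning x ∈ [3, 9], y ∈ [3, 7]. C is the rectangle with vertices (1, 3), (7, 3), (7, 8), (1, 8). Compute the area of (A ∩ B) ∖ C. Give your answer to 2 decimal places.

8.00

|A ∩ B| = 24.
|(A ∩ B) ∩ C| = 16.
|(A ∩ B) ∖ C| = 24 − 16 = 8.00.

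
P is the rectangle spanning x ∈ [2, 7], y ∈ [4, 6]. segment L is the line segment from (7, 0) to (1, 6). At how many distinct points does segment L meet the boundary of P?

2

The segment meets the boundary at (2,5), (3,4).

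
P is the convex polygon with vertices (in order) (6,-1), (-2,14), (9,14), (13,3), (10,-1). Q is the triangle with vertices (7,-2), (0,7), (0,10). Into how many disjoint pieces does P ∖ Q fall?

2

P ∖ Q splits into 2 disjoint pieces (area 0.101, area 135.2639).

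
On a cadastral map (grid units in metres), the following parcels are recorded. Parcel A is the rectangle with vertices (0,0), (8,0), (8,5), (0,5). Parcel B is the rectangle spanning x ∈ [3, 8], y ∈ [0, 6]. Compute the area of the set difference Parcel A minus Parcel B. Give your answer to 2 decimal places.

15.00

|Parcel A∩Parcel B|: x∈[3,8], y∈[0,5] → 5·5 = 25.
|Parcel A| = 40.
|Parcel A ∖ Parcel B| = |Parcel A| − |Parcel A∩Parcel B| = 40 − 25 = 15.00.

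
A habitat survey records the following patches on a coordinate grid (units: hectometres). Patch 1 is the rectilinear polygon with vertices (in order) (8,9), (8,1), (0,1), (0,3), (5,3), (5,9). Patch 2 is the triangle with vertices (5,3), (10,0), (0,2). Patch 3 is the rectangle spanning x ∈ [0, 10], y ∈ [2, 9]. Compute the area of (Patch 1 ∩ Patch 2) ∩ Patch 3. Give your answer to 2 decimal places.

3.33

The region (Patch 1 ∩ Patch 2) ∩ Patch 3 is the polygon with vertices (5,3), (6.667,2), (0,2).
By the shoelace formula its area is 3.33.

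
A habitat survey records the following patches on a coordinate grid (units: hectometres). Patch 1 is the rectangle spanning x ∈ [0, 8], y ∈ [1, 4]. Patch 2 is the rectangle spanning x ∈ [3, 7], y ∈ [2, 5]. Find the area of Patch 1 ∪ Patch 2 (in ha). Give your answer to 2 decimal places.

By inclusion–exclusion:
Individual areas: |Patch 1| = 24, |Patch 2| = 12.
|Patch 1∩Patch 2|: x∈[3,7], y∈[2,4] → 4·2 = 8.
|Patch 1 ∪ Patch 2| = 36 − 8 = 28.00.

28.00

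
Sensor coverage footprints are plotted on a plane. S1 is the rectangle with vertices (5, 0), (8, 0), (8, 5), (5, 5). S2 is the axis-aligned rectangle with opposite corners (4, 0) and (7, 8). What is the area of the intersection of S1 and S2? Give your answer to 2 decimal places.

10.00

|S1∩S2|: x∈[5,7], y∈[0,5] → 2·5 = 10.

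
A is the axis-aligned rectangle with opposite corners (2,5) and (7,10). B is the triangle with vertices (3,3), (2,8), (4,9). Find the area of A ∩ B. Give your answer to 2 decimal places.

The intersection is the polygon with vertices (2.6,5), (2,8), (4,9), (3.333,5).
By the shoelace formula its area is 4.77.

4.77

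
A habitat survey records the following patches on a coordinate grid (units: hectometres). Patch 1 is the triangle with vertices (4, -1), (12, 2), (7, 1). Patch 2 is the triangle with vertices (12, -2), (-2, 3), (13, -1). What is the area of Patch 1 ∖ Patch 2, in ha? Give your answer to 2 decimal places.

|Patch 1| = 3.5, |Patch 1∩Patch 2| = 0.7316.
|Patch 1 ∖ Patch 2| = |Patch 1| − |Patch 1∩Patch 2| = 3.5 − 0.7316 = 2.77.

2.77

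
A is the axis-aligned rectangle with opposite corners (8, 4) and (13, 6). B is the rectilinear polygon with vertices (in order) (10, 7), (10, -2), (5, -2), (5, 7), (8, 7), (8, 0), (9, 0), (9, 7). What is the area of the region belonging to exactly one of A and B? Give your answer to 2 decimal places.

|A| = 10, |B| = 38, |A∩B| = 2.
|A △ B| = |A| + |B| − 2·|A∩B| = 10 + 38 − 4 = 44.00.

44.00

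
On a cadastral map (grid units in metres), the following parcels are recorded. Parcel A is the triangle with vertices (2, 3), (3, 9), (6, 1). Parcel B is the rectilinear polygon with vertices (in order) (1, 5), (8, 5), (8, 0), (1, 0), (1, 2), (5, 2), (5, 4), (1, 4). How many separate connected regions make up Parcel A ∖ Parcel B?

Parcel A ∖ Parcel B splits into 2 disjoint pieces (area 4.8958, area 4.3333).

2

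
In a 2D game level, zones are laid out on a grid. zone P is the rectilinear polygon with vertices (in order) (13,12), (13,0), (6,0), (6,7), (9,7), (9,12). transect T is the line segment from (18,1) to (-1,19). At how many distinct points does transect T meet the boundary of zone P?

The segment meets the boundary at (9,9.526), (13,5.737).

2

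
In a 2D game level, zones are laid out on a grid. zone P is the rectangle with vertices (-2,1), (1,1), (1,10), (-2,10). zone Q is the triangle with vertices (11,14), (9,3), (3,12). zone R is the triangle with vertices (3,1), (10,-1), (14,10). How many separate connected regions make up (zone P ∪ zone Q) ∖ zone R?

(zone P ∪ zone Q) ∖ zone R splits into 2 disjoint pieces (area 27, area 39.2709).

2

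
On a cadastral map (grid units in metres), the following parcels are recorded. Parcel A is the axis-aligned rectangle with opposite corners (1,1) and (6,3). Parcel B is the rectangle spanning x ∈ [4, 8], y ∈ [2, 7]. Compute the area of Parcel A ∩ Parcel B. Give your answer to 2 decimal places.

|Parcel A∩Parcel B|: x∈[4,6], y∈[2,3] → 2·1 = 2.

2.00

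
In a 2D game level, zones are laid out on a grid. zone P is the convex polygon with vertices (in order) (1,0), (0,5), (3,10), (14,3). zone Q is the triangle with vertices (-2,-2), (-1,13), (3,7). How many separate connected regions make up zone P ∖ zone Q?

zone P ∖ zone Q is a single connected region.

1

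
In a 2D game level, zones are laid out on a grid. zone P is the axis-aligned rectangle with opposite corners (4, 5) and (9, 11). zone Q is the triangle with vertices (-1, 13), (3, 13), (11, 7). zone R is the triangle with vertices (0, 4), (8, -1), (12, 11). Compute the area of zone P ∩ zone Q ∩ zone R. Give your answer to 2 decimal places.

0.51

The intersection is the polygon with vertices (7.846,8.577), (8.438,8.922), (9,8.5), (9,8).
By the shoelace formula its area is 0.51.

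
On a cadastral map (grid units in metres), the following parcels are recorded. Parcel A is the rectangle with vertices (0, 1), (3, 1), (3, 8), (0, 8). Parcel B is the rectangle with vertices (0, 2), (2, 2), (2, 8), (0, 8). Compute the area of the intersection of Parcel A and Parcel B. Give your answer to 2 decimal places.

12.00

|Parcel A∩Parcel B|: x∈[0,2], y∈[2,8] → 2·6 = 12.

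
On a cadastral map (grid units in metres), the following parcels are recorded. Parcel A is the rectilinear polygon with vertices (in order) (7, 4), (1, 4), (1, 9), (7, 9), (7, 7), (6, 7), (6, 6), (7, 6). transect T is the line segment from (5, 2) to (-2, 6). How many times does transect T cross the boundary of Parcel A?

The segment meets the boundary at (1,4.286), (1.5,4).

2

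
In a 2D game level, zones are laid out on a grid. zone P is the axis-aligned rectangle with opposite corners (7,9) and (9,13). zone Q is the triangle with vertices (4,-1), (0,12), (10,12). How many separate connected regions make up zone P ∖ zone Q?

2

zone P ∖ zone Q splits into 2 disjoint pieces (area 0.1603, area 2).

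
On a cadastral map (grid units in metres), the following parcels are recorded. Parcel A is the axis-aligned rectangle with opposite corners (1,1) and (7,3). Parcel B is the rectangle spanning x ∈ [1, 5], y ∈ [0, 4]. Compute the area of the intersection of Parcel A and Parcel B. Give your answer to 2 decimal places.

8.00

|Parcel A∩Parcel B|: x∈[1,5], y∈[1,3] → 4·2 = 8.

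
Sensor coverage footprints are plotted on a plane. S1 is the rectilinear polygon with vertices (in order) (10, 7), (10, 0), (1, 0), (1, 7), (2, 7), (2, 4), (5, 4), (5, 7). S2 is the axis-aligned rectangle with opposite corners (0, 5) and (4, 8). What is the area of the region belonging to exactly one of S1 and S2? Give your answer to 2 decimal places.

62.00

|S1| = 54, |S2| = 12, |S1∩S2| = 2.
|S1 △ S2| = |S1| + |S2| − 2·|S1∩S2| = 54 + 12 − 4 = 62.00.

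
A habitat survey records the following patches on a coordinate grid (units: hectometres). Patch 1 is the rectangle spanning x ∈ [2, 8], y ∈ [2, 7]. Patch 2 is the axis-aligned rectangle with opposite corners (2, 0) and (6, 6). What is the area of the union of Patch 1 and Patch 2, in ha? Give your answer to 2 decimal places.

38.00

By inclusion–exclusion:
Individual areas: |Patch 1| = 30, |Patch 2| = 24.
|Patch 1∩Patch 2|: x∈[2,6], y∈[2,6] → 4·4 = 16.
|Patch 1 ∪ Patch 2| = 54 − 16 = 38.00.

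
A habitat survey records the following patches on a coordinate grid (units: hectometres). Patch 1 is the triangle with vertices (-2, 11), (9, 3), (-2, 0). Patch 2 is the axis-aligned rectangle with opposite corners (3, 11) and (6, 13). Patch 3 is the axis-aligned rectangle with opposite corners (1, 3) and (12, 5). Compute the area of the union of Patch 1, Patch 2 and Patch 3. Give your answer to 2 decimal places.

75.25

By inclusion–exclusion:
Individual areas: |Patch 1| = 60.5, |Patch 2| = 6, |Patch 3| = 22.
|Patch 1∩Patch 2| = 0.
|Patch 1∩Patch 3| = 13.25.
|Patch 2∩Patch 3| = 0 (no overlap).
|Patch 1∩Patch 2∩Patch 3| = 0.
|Patch 1 ∪ Patch 2 ∪ Patch 3| = 88.5 − 13.25 + 0 = 75.25.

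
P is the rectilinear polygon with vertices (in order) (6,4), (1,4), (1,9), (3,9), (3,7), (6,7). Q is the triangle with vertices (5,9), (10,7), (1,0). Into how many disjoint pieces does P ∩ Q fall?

1

P ∩ Q is a single connected region.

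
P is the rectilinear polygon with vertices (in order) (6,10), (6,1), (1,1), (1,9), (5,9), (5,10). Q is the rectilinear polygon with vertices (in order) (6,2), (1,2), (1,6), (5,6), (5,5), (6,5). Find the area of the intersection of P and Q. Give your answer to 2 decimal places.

The intersection is the polygon with vertices (6,2), (1,2), (1,6), (5,6), (5,5), (6,5).
By the shoelace formula its area is 19.00.

19.00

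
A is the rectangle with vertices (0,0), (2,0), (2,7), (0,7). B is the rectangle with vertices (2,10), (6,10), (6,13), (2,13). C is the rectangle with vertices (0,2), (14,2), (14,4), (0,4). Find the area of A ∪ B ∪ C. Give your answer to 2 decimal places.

50.00

By inclusion–exclusion:
Individual areas: |A| = 14, |B| = 12, |C| = 28.
|A∩B| = 0 (no overlap).
|A∩C|: x∈[0,2], y∈[2,4] → 2·2 = 4.
|B∩C| = 0 (no overlap).
|A∩B∩C| = 0.
|A ∪ B ∪ C| = 54 − 4 + 0 = 50.00.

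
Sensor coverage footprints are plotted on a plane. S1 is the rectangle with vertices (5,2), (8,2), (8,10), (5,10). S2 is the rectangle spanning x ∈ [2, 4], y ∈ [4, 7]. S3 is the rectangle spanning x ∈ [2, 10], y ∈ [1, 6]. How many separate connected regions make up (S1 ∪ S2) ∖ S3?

2

(S1 ∪ S2) ∖ S3 splits into 2 disjoint pieces (area 12, area 2).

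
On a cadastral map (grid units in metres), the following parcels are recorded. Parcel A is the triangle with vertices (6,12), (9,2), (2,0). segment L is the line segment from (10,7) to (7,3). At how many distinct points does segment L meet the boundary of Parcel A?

The segment meets the boundary at (8.214,4.619).

1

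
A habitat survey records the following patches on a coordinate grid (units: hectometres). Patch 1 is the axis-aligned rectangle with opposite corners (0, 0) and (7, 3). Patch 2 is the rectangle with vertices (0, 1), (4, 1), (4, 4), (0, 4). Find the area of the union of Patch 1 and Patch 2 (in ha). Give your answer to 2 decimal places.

25.00

By inclusion–exclusion:
Individual areas: |Patch 1| = 21, |Patch 2| = 12.
|Patch 1∩Patch 2|: x∈[0,4], y∈[1,3] → 4·2 = 8.
|Patch 1 ∪ Patch 2| = 33 − 8 = 25.00.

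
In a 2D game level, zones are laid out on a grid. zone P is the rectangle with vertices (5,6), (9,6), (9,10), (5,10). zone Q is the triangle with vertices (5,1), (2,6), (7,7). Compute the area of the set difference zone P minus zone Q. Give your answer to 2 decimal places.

|zone P| = 16, |zone P∩zone Q| = 1.4333.
|zone P ∖ zone Q| = |zone P| − |zone P∩zone Q| = 16 − 1.4333 = 14.57.

14.57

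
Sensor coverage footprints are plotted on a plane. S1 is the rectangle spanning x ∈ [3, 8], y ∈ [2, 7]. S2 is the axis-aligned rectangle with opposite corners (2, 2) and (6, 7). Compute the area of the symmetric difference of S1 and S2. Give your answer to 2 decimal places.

|S1∩S2|: x∈[3,6], y∈[2,7] → 3·5 = 15.
|S1 △ S2| = |S1| + |S2| − 2·|S1∩S2| = 25 + 20 − 30 = 15.00.

15.00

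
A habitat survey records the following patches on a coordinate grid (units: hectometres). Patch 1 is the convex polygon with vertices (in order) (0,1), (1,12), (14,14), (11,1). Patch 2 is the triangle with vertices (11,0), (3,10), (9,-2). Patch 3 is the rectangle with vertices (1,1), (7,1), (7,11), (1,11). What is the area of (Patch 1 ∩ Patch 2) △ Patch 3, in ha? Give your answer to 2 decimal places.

60.15

|Patch 1 ∩ Patch 2| = 12.15.
|(Patch 1 ∩ Patch 2) ∩ Patch 3| = 6.
|(Patch 1 ∩ Patch 2) △ Patch 3| = 12.15 + 60 − 12 = 60.15.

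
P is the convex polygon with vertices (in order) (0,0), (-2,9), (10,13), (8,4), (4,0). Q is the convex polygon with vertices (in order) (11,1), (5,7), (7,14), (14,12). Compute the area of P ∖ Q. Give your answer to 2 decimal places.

73.63

|P| = 98, |P∩Q| = 24.3684.
|P ∖ Q| = |P| − |P∩Q| = 98 − 24.3684 = 73.63.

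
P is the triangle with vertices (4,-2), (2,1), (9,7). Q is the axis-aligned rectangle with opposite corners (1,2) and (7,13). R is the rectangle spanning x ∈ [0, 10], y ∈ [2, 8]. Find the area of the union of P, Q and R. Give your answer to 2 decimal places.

98.86

By inclusion–exclusion:
Individual areas: |P| = 16.5, |Q| = 66, |R| = 60.
|P∩Q| = 5.7532.
|P∩R| = 7.6389.
|Q∩R|: x∈[1,7], y∈[2,8] → 6·6 = 36.
|P∩Q∩R| = 5.7532.
|P ∪ Q ∪ R| = 142.5 − 49.3921 + 5.7532 = 98.86.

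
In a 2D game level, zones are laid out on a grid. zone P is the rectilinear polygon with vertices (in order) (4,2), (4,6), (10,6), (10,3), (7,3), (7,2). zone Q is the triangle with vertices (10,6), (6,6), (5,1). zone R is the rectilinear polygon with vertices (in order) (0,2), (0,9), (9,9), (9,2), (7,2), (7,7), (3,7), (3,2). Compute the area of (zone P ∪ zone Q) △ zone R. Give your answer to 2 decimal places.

|zone P ∪ zone Q| = 21.4.
|(zone P ∪ zone Q) ∩ zone R| = 6.
|(zone P ∪ zone Q) △ zone R| = 21.4 + 43 − 12 = 52.40.

52.40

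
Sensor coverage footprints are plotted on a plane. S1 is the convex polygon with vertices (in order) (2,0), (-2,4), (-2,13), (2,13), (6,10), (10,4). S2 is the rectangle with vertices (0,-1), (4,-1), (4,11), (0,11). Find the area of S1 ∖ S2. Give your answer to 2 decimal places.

|S1| = 102, |S1∩S2| = 41.
|S1 ∖ S2| = |S1| − |S1∩S2| = 102 − 41 = 61.00.

61.00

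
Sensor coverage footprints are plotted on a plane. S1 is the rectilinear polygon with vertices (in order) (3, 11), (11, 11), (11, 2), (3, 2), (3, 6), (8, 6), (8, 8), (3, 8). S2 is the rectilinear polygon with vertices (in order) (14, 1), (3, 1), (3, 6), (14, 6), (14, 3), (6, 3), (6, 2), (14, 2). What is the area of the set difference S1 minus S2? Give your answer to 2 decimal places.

|S1| = 62, |S1∩S2| = 27.
|S1 ∖ S2| = |S1| − |S1∩S2| = 62 − 27 = 35.00.

35.00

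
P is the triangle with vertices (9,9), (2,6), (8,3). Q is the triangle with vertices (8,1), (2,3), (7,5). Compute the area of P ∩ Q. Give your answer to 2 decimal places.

The intersection is the polygon with vertices (5.333,4.333), (7,5), (7.429,3.286).
By the shoelace formula its area is 1.57.

1.57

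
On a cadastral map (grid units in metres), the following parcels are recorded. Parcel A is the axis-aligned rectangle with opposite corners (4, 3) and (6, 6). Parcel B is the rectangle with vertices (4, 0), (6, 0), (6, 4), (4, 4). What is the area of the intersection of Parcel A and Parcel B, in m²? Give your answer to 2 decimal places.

2.00

|Parcel A∩Parcel B|: x∈[4,6], y∈[3,4] → 2·1 = 2.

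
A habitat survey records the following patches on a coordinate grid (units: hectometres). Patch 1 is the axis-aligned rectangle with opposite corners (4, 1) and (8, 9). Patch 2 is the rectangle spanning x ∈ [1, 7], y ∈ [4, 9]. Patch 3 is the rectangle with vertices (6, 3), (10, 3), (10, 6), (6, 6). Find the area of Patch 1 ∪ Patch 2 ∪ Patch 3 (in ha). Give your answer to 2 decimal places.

By inclusion–exclusion:
Individual areas: |Patch 1| = 32, |Patch 2| = 30, |Patch 3| = 12.
|Patch 1∩Patch 2|: x∈[4,7], y∈[4,9] → 3·5 = 15.
|Patch 1∩Patch 3|: x∈[6,8], y∈[3,6] → 2·3 = 6.
|Patch 2∩Patch 3|: x∈[6,7], y∈[4,6] → 1·2 = 2.
|Patch 1∩Patch 2∩Patch 3| = 2.
|Patch 1 ∪ Patch 2 ∪ Patch 3| = 74 − 23 + 2 = 53.00.

53.00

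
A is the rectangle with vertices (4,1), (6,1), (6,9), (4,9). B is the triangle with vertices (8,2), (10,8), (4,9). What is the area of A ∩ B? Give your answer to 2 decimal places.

The intersection is the polygon with vertices (6,5.5), (4,9), (6,8.667).
By the shoelace formula its area is 3.17.

3.17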